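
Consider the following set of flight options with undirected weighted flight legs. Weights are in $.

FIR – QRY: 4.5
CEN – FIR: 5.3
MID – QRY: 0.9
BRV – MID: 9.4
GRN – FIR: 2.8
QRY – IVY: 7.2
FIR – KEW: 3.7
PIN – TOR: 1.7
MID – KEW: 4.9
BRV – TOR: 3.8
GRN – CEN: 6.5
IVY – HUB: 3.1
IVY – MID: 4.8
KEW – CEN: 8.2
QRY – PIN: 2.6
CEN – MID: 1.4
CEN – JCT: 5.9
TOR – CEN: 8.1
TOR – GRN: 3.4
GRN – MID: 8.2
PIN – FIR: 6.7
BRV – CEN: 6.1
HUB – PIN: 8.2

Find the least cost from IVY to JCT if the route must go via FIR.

$21.4

Best IVY to FIR: IVY → MID → QRY → FIR costing 10.2
Shortest FIR→JCT: FIR → CEN → JCT = 11.2
Total via FIR: 10.2 + 11.2 = $21.4.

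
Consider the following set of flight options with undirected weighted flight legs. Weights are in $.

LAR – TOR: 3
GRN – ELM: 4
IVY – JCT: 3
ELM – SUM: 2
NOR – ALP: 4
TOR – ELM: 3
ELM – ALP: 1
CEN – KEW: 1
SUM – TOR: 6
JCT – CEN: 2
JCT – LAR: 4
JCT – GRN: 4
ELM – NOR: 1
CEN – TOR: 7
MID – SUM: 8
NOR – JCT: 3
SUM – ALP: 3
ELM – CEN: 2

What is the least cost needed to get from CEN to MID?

$12

Enumerating some paths:
CEN - ELM - SUM - MID: 2+2+8 = 12
CEN - ELM - ALP - SUM - MID: 2+1+3+8 = 14
CEN - JCT - NOR - ELM - SUM - MID: 2+3+1+2+8 = 16
Cheapest is CEN - ELM - SUM - MID at $12.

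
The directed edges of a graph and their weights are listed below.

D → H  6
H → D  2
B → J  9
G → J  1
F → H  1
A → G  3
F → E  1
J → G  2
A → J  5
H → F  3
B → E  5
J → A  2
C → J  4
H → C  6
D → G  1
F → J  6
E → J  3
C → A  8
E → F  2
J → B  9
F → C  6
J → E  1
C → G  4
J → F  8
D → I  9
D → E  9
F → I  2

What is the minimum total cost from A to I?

9

Enumerating some paths:
A → J → E → F → I: 5+1+2+2 = 10
A → G → J → E → F → I: 3+1+1+2+2 = 9
Cheapest is A → G → J → E → F → I at 9.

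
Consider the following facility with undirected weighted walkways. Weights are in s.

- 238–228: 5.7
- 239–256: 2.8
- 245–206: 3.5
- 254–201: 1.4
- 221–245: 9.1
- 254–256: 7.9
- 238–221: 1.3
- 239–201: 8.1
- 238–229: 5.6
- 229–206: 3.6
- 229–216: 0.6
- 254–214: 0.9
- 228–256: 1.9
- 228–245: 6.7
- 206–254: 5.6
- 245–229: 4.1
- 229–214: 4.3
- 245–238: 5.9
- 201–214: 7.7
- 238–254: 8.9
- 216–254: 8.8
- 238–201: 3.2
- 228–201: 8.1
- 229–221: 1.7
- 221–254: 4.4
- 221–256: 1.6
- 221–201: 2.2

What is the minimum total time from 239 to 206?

9.7 s

Running Dijkstra from 239:
239: 0
256: 2.8  (via 239)
221: 4.4  (via 256)
228: 4.7  (via 256)
238: 5.7  (via 221)
229: 6.1  (via 221)
201: 6.6  (via 221)
216: 6.7  (via 229)
254: 8  (via 201)
214: 8.9  (via 254)
206: 9.7  (via 229)
Shortest route: 239 → 256 → 221 → 229 → 206 = 9.7 s.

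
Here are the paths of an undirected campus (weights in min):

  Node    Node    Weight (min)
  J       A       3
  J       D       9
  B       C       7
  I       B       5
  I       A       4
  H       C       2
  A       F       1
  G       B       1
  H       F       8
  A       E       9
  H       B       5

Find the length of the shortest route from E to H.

Running Dijkstra from E:
E: 0
A: 9  (via E)
F: 10  (via A)
J: 12  (via A)
I: 13  (via A)
B: 18  (via I)
H: 18  (via F)
Shortest route: E → A → F → H = 18 min.

18 min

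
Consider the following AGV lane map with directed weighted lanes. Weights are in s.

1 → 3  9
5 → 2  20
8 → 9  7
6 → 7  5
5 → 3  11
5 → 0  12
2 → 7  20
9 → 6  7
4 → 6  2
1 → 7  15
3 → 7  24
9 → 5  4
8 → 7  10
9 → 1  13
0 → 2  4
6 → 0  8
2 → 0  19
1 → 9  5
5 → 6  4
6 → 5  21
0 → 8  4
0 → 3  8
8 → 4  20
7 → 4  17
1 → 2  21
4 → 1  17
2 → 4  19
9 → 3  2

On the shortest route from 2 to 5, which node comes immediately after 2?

Candidate routes:
2–4–6–5: 19+2+21 = 42
2–0–8–9–5: 19+4+7+4 = 34
2–4–6–0–8–9–5: 19+2+8+4+7+4 = 44
The minimum is 34 s via 2–0–8–9–5.
So from 2 the first move is to 0.

0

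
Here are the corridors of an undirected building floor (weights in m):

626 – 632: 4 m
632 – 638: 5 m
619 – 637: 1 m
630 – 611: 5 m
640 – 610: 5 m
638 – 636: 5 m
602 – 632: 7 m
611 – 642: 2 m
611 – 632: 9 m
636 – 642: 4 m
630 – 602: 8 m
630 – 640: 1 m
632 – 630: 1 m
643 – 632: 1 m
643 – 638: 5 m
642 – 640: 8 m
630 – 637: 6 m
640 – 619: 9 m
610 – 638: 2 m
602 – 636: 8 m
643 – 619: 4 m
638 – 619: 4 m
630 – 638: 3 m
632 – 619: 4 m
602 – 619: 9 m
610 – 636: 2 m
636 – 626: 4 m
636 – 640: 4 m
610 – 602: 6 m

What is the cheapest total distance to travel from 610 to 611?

Candidate routes:
610–636–640–630–611: 2+4+1+5 = 12
610–638–630–611: 2+3+5 = 10
610–640–630–611: 5+1+5 = 11
610–636–642–611: 2+4+2 = 8
The minimum is 8 m via 610–636–642–611.

8 m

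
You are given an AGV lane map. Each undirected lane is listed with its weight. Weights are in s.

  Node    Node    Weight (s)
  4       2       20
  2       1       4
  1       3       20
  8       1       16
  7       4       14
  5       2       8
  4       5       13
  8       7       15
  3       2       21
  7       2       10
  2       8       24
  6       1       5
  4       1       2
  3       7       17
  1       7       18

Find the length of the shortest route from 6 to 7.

Shortest distances from 6:
6: 0
1: 5  (via 6)
4: 7  (via 1)
2: 9  (via 1)
5: 17  (via 2)
7: 19  (via 2)
Shortest route: 6–1–2–7 = 19 s.

19 s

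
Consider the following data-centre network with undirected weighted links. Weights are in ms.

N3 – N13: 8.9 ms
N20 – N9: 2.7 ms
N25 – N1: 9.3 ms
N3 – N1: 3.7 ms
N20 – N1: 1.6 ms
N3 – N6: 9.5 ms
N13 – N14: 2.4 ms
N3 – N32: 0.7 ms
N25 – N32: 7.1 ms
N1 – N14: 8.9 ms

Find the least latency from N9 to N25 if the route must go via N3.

15.8 ms

Shortest N9→N3: N9 → N20 → N1 → N3 = 8
Shortest N3→N25: N3 → N32 → N25 = 7.8
Total via N3: 8 + 7.8 = 15.8 ms.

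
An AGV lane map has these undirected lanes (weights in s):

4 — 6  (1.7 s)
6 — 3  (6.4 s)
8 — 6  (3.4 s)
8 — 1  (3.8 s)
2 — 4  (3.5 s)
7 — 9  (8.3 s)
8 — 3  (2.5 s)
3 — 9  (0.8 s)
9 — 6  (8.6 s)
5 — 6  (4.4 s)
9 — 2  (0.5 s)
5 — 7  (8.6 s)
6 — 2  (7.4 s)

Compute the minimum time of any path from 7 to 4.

Settle nodes by increasing distance from 7:
7: 0
9: 8.3  (via 7)
5: 8.6  (via 7)
2: 8.8  (via 9)
3: 9.1  (via 9)
8: 11.6  (via 3)
4: 12.3  (via 2)
Shortest route: 7–9–2–4 = 12.3 s.

12.3 s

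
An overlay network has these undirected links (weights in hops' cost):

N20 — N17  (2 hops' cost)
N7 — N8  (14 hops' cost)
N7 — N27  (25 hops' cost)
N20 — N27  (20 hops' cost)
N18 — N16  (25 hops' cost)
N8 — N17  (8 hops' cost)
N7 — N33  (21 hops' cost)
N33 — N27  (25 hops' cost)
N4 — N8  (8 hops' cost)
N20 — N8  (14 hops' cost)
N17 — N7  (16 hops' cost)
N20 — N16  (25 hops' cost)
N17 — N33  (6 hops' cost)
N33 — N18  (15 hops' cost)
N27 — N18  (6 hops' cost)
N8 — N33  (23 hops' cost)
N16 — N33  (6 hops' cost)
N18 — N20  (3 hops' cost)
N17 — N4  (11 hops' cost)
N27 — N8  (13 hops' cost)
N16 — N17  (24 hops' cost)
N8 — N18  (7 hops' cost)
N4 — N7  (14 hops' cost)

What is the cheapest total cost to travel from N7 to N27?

25 hops' cost

Enumerating some paths:
N7–N27: 25 = 25
N7–N17–N20–N18–N27: 16+2+3+6 = 27
N7–N8–N27: 14+13 = 27
Cheapest is N7–N27 at 25 hops' cost.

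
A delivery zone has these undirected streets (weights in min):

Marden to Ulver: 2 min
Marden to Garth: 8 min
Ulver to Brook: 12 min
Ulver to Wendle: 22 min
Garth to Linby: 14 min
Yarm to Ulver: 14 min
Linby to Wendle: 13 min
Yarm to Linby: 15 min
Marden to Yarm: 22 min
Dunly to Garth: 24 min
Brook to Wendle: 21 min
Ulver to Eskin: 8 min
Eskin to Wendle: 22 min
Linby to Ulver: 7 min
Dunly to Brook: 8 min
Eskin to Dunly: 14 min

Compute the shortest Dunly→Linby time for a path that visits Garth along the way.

38 min

Best Dunly to Garth: Dunly → Garth costing 24
Shortest Garth→Linby: Garth → Linby = 14
Total via Garth: 24 + 14 = 38 min.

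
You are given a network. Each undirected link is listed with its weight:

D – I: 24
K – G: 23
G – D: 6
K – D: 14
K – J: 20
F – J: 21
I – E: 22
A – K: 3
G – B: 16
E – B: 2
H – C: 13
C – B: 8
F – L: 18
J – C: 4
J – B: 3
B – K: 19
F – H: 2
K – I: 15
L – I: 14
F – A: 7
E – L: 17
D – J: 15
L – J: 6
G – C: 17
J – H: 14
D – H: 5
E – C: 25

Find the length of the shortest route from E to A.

24

Compare a few routes:
E - B - J - C - H - F - A: 2+3+4+13+2+7 = 31
E - B - J - K - A: 2+3+20+3 = 28
E - B - J - H - F - A: 2+3+14+2+7 = 28
E - B - K - A: 2+19+3 = 24
Cheapest is E - B - K - A at 24.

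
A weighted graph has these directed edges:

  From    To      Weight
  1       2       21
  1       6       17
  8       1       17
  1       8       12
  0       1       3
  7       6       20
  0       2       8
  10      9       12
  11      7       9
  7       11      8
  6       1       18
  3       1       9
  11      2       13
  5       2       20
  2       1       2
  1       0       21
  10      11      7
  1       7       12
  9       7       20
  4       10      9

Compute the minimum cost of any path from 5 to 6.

39

Running Dijkstra from 5:
5: 0
2: 20  (via 5)
1: 22  (via 2)
7: 34  (via 1)
8: 34  (via 1)
6: 39  (via 1)
Shortest route: 5 → 2 → 1 → 6 = 39.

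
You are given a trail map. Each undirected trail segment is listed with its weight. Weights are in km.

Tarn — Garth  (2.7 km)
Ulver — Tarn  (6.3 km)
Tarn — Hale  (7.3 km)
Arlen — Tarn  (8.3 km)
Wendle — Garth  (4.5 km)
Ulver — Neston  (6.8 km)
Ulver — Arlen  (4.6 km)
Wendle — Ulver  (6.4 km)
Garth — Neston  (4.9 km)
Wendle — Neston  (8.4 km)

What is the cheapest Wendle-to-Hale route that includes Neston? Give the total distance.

Shortest Wendle→Neston: Wendle → Neston = 8.4
Best Neston to Hale: Neston → Garth → Tarn → Hale costing 14.9
Total via Neston: 8.4 + 14.9 = 23.3 km.

23.3 km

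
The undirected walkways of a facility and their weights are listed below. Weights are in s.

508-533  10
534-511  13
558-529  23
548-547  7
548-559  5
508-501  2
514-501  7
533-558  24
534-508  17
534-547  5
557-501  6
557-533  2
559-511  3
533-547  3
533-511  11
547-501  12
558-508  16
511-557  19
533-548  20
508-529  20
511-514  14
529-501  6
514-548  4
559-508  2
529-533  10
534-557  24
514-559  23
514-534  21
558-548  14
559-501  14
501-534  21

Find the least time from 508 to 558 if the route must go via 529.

31 s

Best 508 to 529: 508 → 501 → 529 costing 8
Best 529 to 558: 529 → 558 costing 23
Total via 529: 8 + 23 = 31 s.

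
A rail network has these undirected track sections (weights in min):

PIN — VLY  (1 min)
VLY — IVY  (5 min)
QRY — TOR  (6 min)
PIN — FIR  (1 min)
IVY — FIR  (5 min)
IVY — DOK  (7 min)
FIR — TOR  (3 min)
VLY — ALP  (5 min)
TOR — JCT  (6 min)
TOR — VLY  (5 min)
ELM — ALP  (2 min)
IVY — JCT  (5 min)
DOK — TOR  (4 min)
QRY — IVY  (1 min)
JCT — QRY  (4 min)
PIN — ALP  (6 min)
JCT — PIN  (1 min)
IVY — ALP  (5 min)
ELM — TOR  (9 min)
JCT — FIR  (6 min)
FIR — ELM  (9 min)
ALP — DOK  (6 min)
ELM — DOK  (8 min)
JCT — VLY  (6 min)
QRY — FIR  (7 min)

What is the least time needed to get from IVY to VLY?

Shortest distances from IVY:
IVY: 0
QRY: 1  (via IVY)
JCT: 5  (via IVY)
ALP: 5  (via IVY)
VLY: 5  (via IVY)
Shortest route: IVY–VLY = 5 min.

5 min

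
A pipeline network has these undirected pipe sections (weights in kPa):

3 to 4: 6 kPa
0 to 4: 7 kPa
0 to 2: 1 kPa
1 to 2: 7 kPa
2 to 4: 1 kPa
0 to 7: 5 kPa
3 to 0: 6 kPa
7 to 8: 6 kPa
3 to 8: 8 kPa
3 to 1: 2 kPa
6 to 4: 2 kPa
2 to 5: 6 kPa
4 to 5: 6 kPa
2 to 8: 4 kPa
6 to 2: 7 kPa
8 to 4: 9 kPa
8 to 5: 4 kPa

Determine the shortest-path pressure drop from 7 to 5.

10 kPa

Shortest distances from 7:
7: 0
0: 5  (via 7)
2: 6  (via 0)
8: 6  (via 7)
4: 7  (via 2)
6: 9  (via 4)
5: 10  (via 8)
Shortest route: 7–8–5 = 10 kPa.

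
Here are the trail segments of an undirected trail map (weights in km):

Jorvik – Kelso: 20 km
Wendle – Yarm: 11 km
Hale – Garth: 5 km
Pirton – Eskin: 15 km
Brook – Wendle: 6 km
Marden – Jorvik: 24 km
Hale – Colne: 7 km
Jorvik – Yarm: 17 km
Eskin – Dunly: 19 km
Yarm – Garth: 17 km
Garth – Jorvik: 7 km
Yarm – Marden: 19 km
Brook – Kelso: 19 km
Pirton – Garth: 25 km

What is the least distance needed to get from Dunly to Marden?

90 km

Candidate routes:
Dunly - Eskin - Pirton - Garth - Jorvik - Marden: 19+15+25+7+24 = 90
Dunly - Eskin - Pirton - Garth - Yarm - Marden: 19+15+25+17+19 = 95
Dunly - Eskin - Pirton - Garth - Jorvik - Yarm - Marden: 19+15+25+7+17+19 = 102
Cheapest is Dunly - Eskin - Pirton - Garth - Jorvik - Marden at 90 km.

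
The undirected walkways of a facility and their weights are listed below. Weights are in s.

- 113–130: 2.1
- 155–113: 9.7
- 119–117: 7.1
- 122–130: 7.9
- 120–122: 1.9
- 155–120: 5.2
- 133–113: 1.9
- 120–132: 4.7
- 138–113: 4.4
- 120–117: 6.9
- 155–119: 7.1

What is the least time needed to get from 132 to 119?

17 s

Running Dijkstra from 132:
132: 0
120: 4.7  (via 132)
122: 6.6  (via 120)
155: 9.9  (via 120)
117: 11.6  (via 120)
130: 14.5  (via 122)
113: 16.6  (via 130)
119: 17  (via 155)
Shortest route: 132 → 120 → 155 → 119 = 17 s.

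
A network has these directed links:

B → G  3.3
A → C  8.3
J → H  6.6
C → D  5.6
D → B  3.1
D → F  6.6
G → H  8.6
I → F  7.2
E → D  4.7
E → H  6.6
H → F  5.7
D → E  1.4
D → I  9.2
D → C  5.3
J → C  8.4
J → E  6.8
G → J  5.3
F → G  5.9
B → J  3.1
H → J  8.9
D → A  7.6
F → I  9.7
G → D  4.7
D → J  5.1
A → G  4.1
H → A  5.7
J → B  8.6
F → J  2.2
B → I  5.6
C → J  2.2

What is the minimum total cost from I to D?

17.8

Enumerating some paths:
I - F - G - D: 7.2+5.9+4.7 = 17.8
I - F - J - C - D: 7.2+2.2+8.4+5.6 = 23.4
I - F - J - B - G - D: 7.2+2.2+8.6+3.3+4.7 = 26
I - F - J - E - D: 7.2+2.2+6.8+4.7 = 20.9
Cheapest is I - F - G - D at 17.8.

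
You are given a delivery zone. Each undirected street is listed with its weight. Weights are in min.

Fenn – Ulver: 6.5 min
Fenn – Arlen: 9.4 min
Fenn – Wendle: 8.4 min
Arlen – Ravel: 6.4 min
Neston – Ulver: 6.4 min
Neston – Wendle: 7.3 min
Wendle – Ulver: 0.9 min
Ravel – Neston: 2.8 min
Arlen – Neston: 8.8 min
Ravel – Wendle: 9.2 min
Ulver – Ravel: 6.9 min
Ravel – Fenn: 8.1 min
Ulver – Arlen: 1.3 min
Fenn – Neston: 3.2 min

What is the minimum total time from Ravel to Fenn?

6 min

Candidate routes:
Ravel → Neston → Fenn: 2.8+3.2 = 6
Ravel → Fenn: 8.1 = 8.1
Cheapest is Ravel → Neston → Fenn at 6 min.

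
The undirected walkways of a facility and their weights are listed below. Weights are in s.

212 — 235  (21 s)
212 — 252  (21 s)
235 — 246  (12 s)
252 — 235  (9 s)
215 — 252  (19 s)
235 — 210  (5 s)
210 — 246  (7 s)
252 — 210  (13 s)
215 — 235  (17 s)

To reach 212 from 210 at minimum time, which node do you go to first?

Candidate routes:
210–235–212: 5+21 = 26
210–235–252–212: 5+9+21 = 35
210–252–212: 13+21 = 34
Cheapest is 210–235–212 at 26 s.
So from 210 the first move is to 235.

235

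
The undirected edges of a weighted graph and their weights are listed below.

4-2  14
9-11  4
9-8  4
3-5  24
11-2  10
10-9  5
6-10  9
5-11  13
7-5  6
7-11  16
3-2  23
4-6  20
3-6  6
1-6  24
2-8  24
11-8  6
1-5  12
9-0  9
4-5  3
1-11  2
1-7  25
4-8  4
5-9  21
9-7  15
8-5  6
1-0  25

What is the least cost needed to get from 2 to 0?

Compare a few routes:
2–11–8–9–0: 10+6+4+9 = 29
2–11–9–0: 10+4+9 = 23
The minimum is 23 via 2–11–9–0.

23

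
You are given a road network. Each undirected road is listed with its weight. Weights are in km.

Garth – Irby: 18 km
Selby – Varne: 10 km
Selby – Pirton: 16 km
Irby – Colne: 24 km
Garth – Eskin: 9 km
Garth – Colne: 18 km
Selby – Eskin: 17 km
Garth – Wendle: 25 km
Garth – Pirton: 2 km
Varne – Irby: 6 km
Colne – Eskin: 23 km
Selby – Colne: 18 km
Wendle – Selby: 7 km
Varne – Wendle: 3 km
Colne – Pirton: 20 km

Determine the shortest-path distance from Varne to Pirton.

Enumerating some paths:
Varne → Selby → Pirton: 10+16 = 26
Varne → Wendle → Garth → Pirton: 3+25+2 = 30
The minimum is 26 km via Varne → Selby → Pirton.

26 km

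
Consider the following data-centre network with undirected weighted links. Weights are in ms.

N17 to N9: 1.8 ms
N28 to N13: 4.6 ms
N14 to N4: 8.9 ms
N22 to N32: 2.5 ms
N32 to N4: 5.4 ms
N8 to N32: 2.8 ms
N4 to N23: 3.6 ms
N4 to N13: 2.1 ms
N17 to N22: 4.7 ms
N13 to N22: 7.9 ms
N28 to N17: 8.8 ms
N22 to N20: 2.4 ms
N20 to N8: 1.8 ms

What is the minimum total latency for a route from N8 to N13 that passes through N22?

12.1 ms

Shortest N8→N22: N8–N20–N22 = 4.2
Best N22 to N13: N22–N13 costing 7.9
Total via N22: 4.2 + 7.9 = 12.1 ms.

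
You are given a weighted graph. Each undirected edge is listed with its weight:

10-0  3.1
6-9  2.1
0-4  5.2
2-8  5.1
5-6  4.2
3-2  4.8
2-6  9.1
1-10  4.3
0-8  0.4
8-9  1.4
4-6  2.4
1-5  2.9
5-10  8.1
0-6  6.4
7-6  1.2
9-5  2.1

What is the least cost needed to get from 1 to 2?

11.5

Compare a few routes:
1 → 10 → 0 → 8 → 2: 4.3+3.1+0.4+5.1 = 12.9
1 → 5 → 9 → 8 → 2: 2.9+2.1+1.4+5.1 = 11.5
1 → 5 → 6 → 9 → 8 → 2: 2.9+4.2+2.1+1.4+5.1 = 15.7
Cheapest is 1 → 5 → 9 → 8 → 2 at 11.5.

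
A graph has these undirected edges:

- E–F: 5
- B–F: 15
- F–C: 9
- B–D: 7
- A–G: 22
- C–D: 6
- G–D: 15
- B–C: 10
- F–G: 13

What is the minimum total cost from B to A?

44

Compare a few routes:
B → F → G → A: 15+13+22 = 50
B → D → G → A: 7+15+22 = 44
The minimum is 44 via B → D → G → A.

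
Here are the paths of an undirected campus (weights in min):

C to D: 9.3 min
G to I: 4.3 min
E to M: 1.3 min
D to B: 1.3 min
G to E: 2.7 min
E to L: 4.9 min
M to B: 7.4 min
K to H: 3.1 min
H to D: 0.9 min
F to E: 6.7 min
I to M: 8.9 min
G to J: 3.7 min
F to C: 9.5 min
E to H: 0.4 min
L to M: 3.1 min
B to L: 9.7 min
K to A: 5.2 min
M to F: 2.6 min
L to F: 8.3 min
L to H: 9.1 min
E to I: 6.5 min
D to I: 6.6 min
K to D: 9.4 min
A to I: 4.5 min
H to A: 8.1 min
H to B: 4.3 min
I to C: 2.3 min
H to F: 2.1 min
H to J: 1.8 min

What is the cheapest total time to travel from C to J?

Settle nodes by increasing distance from C:
C: 0
I: 2.3  (via C)
G: 6.6  (via I)
A: 6.8  (via I)
E: 8.8  (via I)
D: 8.9  (via I)
H: 9.2  (via E)
F: 9.5  (via C)
M: 10.1  (via E)
B: 10.2  (via D)
J: 10.3  (via G)
Shortest route: C–I–G–J = 10.3 min.

10.3 min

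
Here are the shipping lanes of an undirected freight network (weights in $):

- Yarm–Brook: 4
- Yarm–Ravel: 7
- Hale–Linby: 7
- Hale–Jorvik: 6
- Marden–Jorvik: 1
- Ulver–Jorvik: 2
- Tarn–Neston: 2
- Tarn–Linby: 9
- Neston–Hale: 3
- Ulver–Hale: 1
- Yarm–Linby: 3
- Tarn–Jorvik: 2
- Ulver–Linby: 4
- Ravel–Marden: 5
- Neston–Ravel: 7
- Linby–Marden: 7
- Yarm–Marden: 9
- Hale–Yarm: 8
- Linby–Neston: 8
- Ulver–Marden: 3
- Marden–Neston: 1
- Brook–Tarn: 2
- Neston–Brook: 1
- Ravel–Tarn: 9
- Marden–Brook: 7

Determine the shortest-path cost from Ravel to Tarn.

$8

Enumerating some paths:
Ravel–Marden–Neston–Tarn: 5+1+2 = 8
Ravel–Neston–Tarn: 7+2 = 9
Ravel–Marden–Neston–Brook–Tarn: 5+1+1+2 = 9
Ravel–Tarn: 9 = 9
Cheapest is Ravel–Marden–Neston–Tarn at $8.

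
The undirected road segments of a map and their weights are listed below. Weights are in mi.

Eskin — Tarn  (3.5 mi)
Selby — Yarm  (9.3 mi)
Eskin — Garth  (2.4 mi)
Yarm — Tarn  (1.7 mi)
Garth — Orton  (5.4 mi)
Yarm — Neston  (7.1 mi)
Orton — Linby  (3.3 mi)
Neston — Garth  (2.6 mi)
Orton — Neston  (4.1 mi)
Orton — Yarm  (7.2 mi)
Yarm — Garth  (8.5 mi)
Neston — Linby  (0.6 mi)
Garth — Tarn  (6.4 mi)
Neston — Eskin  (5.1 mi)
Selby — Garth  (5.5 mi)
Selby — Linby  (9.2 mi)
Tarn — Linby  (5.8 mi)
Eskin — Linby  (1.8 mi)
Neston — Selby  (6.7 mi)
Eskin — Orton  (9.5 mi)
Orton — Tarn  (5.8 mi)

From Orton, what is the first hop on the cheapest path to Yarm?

Candidate routes:
Orton–Yarm: 7.2 = 7.2
Orton–Tarn–Yarm: 5.8+1.7 = 7.5
Orton–Linby–Eskin–Tarn–Yarm: 3.3+1.8+3.5+1.7 = 10.3
The minimum is 7.2 mi via Orton–Yarm.
So from Orton the first move is to Yarm.

Yarm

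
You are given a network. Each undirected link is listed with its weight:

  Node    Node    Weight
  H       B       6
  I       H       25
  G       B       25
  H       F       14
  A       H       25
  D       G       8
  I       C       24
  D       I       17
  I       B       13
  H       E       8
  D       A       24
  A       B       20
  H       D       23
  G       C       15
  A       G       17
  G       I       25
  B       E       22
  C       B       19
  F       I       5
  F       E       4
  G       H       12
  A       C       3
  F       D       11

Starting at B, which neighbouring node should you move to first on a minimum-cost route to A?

Compare a few routes:
B - C - A: 19+3 = 22
B - H - A: 6+25 = 31
B - A: 20 = 20
Cheapest is B - A at 20.
So from B the first move is to A.

A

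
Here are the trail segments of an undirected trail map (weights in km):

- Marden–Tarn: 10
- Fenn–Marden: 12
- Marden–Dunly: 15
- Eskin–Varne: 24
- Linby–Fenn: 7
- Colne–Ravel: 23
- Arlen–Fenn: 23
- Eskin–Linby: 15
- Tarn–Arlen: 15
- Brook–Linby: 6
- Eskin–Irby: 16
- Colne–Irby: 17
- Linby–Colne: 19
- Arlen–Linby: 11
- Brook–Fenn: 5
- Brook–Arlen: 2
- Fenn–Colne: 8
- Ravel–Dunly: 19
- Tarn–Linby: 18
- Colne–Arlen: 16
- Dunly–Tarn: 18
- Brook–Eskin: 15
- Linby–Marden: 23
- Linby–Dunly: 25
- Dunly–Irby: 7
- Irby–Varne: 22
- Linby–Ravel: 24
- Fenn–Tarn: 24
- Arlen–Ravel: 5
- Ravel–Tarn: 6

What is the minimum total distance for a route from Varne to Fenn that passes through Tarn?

Best Varne to Tarn: Varne–Irby–Dunly–Tarn costing 47
Best Tarn to Fenn: Tarn–Ravel–Arlen–Brook–Fenn costing 18
Total via Tarn: 47 + 18 = 65 km.

65 km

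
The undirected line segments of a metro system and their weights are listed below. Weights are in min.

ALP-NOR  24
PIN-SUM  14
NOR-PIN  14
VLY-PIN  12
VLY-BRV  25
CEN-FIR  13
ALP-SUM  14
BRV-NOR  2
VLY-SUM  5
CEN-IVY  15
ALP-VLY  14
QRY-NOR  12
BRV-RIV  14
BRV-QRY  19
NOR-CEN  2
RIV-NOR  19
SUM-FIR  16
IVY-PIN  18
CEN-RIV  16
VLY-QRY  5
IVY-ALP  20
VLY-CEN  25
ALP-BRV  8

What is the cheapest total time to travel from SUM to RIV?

36 min

Enumerating some paths:
SUM - ALP - BRV - RIV: 14+8+14 = 36
SUM - VLY - ALP - BRV - RIV: 5+14+8+14 = 41
SUM - VLY - QRY - NOR - BRV - RIV: 5+5+12+2+14 = 38
SUM - VLY - QRY - NOR - CEN - RIV: 5+5+12+2+16 = 40
The minimum is 36 min via SUM - ALP - BRV - RIV.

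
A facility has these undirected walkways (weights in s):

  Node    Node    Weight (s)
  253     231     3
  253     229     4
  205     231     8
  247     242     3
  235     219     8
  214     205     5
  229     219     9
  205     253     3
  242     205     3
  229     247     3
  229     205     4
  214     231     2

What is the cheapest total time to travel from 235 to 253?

21 s

Settle nodes by increasing distance from 235:
235: 0
219: 8  (via 235)
229: 17  (via 219)
247: 20  (via 229)
253: 21  (via 229)
Shortest route: 235 → 219 → 229 → 253 = 21 s.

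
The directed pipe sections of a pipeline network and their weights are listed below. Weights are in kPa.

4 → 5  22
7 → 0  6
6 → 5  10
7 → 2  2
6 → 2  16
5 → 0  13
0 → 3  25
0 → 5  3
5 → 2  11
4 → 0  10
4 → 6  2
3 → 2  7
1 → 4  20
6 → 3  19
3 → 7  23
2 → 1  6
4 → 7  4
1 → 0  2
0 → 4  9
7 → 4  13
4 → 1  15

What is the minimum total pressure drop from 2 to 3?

Enumerating some paths:
2–1–0–4–6–3: 6+2+9+2+19 = 38
2–1–0–3: 6+2+25 = 33
Cheapest is 2–1–0–3 at 33 kPa.

33 kPa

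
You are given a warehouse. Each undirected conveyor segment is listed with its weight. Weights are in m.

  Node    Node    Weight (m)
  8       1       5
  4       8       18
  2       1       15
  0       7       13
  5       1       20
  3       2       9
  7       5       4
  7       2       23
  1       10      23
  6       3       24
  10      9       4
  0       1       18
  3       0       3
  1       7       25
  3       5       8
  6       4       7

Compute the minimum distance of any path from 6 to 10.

Compare a few routes:
6 → 3 → 2 → 1 → 10: 24+9+15+23 = 71
6 → 3 → 0 → 1 → 10: 24+3+18+23 = 68
6 → 3 → 5 → 1 → 10: 24+8+20+23 = 75
6 → 4 → 8 → 1 → 10: 7+18+5+23 = 53
Cheapest is 6 → 4 → 8 → 1 → 10 at 53 m.

53 m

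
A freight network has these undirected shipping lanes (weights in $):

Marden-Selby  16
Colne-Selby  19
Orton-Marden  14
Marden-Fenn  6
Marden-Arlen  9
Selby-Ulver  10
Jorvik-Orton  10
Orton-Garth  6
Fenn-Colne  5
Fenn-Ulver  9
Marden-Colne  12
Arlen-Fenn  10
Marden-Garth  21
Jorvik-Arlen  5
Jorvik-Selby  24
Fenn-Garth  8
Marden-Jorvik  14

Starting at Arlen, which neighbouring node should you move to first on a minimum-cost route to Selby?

Marden

Candidate routes:
Arlen → Marden → Selby: 9+16 = 25
Arlen → Jorvik → Selby: 5+24 = 29
Cheapest is Arlen → Marden → Selby at $25.
So from Arlen the first move is to Marden.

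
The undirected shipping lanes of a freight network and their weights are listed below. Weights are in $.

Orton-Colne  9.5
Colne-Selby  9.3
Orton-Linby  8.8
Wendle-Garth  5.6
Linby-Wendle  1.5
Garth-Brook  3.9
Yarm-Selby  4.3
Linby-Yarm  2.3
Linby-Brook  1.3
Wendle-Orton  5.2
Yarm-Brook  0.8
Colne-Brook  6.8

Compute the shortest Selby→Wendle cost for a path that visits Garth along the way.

$14.6

Best Selby to Garth: Selby–Yarm–Brook–Garth costing 9
Best Garth to Wendle: Garth–Wendle costing 5.6
Total via Garth: 9 + 5.6 = $14.6.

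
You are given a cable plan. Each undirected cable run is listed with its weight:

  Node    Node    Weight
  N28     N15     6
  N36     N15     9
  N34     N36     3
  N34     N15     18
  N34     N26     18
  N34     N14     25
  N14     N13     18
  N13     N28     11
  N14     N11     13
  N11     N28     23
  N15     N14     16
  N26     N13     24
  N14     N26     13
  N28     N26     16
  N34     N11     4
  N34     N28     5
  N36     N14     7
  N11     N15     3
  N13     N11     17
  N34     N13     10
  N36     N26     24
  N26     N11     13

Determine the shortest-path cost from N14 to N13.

18

Shortest distances from N14:
N14: 0
N36: 7  (via N14)
N34: 10  (via N36)
N26: 13  (via N14)
N11: 13  (via N14)
N28: 15  (via N34)
N15: 16  (via N14)
N13: 18  (via N14)
Shortest route: N14 → N13 = 18.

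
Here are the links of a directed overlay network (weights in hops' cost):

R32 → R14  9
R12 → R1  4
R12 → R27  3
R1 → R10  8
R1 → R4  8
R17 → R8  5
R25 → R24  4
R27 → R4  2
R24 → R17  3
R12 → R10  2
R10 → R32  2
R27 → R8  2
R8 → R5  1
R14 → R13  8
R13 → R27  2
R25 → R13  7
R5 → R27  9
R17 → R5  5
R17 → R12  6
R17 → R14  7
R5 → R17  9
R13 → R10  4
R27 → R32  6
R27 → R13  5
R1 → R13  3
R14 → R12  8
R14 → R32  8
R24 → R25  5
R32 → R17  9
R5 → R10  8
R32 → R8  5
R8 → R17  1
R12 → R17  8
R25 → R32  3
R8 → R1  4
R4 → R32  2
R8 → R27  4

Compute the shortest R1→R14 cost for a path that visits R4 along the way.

Best R1 to R4: R1–R13–R27–R4 costing 7
Best R4 to R14: R4–R32–R14 costing 11
Total via R4: 7 + 11 = 18 hops' cost.

18 hops' cost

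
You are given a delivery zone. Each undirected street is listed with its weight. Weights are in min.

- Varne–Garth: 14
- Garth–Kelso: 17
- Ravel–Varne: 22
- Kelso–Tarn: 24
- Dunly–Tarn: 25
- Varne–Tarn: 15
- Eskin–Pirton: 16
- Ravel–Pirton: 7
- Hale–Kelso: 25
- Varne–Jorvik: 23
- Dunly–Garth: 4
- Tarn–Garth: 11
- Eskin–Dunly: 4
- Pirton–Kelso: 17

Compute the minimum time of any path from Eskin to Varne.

22 min

Candidate routes:
Eskin–Dunly–Tarn–Varne: 4+25+15 = 44
Eskin–Pirton–Ravel–Varne: 16+7+22 = 45
Eskin–Dunly–Garth–Tarn–Varne: 4+4+11+15 = 34
Eskin–Dunly–Garth–Varne: 4+4+14 = 22
Cheapest is Eskin–Dunly–Garth–Varne at 22 min.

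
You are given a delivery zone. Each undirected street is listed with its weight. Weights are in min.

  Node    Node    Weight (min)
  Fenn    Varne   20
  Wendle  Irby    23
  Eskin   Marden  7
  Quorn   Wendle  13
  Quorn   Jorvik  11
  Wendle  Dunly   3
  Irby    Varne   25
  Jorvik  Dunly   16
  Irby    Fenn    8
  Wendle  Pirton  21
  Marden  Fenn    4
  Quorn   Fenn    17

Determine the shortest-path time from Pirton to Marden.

Candidate routes:
Pirton–Wendle–Irby–Fenn–Marden: 21+23+8+4 = 56
Pirton–Wendle–Quorn–Fenn–Marden: 21+13+17+4 = 55
Cheapest is Pirton–Wendle–Quorn–Fenn–Marden at 55 min.

55 min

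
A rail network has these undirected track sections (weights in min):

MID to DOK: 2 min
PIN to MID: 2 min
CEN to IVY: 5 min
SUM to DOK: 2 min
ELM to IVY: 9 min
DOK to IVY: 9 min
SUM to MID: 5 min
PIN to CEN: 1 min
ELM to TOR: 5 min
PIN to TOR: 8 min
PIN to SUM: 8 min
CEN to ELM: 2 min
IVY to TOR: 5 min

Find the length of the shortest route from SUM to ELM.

Candidate routes:
SUM–PIN–CEN–ELM: 8+1+2 = 11
SUM–MID–PIN–CEN–ELM: 5+2+1+2 = 10
SUM–DOK–MID–PIN–CEN–ELM: 2+2+2+1+2 = 9
The minimum is 9 min via SUM–DOK–MID–PIN–CEN–ELM.

9 min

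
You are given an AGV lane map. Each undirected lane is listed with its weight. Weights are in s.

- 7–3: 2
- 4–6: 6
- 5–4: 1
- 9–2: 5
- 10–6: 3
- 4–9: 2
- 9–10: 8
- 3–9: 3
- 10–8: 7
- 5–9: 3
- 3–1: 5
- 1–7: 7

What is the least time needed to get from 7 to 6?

13 s

Running Dijkstra from 7:
7: 0
3: 2  (via 7)
9: 5  (via 3)
1: 7  (via 7)
4: 7  (via 9)
5: 8  (via 9)
2: 10  (via 9)
6: 13  (via 4)
Shortest route: 7 → 3 → 9 → 4 → 6 = 13 s.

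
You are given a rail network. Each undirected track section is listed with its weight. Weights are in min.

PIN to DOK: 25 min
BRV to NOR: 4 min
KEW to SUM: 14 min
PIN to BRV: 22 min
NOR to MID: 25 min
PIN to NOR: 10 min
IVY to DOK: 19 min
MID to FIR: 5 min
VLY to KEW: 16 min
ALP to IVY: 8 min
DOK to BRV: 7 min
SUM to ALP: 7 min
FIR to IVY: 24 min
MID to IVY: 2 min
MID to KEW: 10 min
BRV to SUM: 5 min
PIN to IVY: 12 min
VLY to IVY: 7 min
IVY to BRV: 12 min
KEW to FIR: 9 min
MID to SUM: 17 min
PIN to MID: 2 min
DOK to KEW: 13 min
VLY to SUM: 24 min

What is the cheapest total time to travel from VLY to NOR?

21 min

Candidate routes:
VLY–IVY–MID–PIN–NOR: 7+2+2+10 = 21
VLY–IVY–BRV–NOR: 7+12+4 = 23
VLY–IVY–ALP–SUM–BRV–NOR: 7+8+7+5+4 = 31
VLY–IVY–PIN–NOR: 7+12+10 = 29
The minimum is 21 min via VLY–IVY–MID–PIN–NOR.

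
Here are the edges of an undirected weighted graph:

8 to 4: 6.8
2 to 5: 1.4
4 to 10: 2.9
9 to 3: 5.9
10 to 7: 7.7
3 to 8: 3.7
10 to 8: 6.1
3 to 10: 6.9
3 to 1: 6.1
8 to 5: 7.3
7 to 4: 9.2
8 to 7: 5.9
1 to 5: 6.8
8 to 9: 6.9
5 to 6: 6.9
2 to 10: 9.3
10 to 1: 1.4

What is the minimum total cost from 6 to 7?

20.1

Compare a few routes:
6 - 5 - 1 - 10 - 7: 6.9+6.8+1.4+7.7 = 22.8
6 - 5 - 2 - 10 - 7: 6.9+1.4+9.3+7.7 = 25.3
6 - 5 - 8 - 7: 6.9+7.3+5.9 = 20.1
The minimum is 20.1 via 6 - 5 - 8 - 7.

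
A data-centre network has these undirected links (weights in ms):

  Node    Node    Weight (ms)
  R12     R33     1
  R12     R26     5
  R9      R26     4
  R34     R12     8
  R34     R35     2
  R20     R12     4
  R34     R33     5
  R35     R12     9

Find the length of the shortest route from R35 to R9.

17 ms

Running Dijkstra from R35:
R35: 0
R34: 2  (via R35)
R33: 7  (via R34)
R12: 8  (via R33)
R20: 12  (via R12)
R26: 13  (via R12)
R9: 17  (via R26)
Shortest route: R35 → R34 → R33 → R12 → R26 → R9 = 17 ms.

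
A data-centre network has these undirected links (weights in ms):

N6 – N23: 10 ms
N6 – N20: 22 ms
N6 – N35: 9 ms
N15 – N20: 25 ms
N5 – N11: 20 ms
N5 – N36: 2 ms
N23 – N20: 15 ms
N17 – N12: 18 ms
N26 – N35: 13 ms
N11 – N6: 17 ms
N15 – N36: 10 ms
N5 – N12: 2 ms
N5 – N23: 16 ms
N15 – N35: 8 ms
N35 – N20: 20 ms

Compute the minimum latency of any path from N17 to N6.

Enumerating some paths:
N17 → N12 → N5 → N23 → N20 → N6: 18+2+16+15+22 = 73
N17 → N12 → N5 → N11 → N6: 18+2+20+17 = 57
N17 → N12 → N5 → N36 → N15 → N35 → N6: 18+2+2+10+8+9 = 49
N17 → N12 → N5 → N23 → N6: 18+2+16+10 = 46
The minimum is 46 ms via N17 → N12 → N5 → N23 → N6.

46 ms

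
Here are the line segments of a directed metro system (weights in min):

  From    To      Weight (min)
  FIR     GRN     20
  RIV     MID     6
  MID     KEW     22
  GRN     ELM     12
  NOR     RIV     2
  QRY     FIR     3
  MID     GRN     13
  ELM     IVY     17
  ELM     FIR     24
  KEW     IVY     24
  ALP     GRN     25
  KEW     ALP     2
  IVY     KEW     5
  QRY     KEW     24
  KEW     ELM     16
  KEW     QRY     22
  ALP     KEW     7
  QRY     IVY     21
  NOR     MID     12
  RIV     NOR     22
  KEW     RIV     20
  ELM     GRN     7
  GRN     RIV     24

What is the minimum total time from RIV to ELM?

Enumerating some paths:
RIV–NOR–MID–GRN–ELM: 22+12+13+12 = 59
RIV–MID–KEW–ELM: 6+22+16 = 44
RIV–MID–KEW–ALP–GRN–ELM: 6+22+2+25+12 = 67
RIV–MID–GRN–ELM: 6+13+12 = 31
The minimum is 31 min via RIV–MID–GRN–ELM.

31 min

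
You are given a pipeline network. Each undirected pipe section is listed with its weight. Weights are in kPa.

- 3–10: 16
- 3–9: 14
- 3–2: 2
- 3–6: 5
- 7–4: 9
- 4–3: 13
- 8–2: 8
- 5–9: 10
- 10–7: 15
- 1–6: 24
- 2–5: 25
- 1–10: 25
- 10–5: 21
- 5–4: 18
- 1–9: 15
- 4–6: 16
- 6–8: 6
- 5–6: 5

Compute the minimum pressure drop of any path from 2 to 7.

Candidate routes:
2 → 3 → 4 → 7: 2+13+9 = 24
2 → 3 → 10 → 7: 2+16+15 = 33
2 → 3 → 6 → 4 → 7: 2+5+16+9 = 32
2 → 3 → 6 → 5 → 4 → 7: 2+5+5+18+9 = 39
Cheapest is 2 → 3 → 4 → 7 at 24 kPa.

24 kPa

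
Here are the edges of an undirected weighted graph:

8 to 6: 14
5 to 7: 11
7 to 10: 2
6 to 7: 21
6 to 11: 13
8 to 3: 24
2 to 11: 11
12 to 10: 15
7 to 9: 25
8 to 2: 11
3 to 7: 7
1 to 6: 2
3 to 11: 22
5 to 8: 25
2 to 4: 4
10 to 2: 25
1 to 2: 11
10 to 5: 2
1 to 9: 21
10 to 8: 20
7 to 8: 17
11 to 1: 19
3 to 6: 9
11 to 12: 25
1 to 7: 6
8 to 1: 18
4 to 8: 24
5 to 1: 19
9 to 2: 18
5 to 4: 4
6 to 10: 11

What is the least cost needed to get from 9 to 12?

42

Compare a few routes:
9 → 7 → 10 → 12: 25+2+15 = 42
9 → 1 → 7 → 10 → 12: 21+6+2+15 = 44
9 → 2 → 4 → 5 → 10 → 12: 18+4+4+2+15 = 43
Cheapest is 9 → 7 → 10 → 12 at 42.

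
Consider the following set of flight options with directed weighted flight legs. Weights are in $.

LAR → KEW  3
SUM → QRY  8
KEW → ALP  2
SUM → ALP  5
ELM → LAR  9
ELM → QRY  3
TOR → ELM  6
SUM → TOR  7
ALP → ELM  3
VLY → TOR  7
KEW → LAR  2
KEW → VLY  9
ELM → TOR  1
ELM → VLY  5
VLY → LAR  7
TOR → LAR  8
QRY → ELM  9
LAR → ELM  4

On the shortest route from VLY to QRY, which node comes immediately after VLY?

LAR

Candidate routes:
VLY–LAR–ELM–QRY: 7+4+3 = 14
VLY–LAR–KEW–ALP–ELM–QRY: 7+3+2+3+3 = 18
VLY–TOR–ELM–QRY: 7+6+3 = 16
The minimum is $14 via VLY–LAR–ELM–QRY.
So from VLY the first move is to LAR.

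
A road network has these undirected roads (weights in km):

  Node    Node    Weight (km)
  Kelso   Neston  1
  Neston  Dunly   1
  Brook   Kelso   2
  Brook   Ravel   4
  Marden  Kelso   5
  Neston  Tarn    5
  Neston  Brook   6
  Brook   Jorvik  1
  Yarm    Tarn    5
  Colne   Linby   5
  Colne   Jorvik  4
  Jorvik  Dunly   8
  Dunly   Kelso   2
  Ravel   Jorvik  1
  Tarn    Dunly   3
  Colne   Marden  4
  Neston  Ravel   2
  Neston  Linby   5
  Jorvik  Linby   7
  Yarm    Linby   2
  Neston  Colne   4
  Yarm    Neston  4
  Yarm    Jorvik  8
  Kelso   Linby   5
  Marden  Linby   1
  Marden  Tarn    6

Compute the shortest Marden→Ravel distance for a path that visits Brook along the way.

9 km

Best Marden to Brook: Marden–Kelso–Brook costing 7
Shortest Brook→Ravel: Brook–Jorvik–Ravel = 2
Total via Brook: 7 + 2 = 9 km.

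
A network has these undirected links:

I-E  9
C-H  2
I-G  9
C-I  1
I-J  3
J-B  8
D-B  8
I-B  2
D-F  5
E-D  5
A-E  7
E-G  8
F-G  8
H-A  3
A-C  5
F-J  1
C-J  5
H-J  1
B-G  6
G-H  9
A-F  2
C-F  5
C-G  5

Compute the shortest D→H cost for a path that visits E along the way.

15

Best D to E: D–E costing 5
Best E to H: E–A–H costing 10
Total via E: 5 + 10 = 15.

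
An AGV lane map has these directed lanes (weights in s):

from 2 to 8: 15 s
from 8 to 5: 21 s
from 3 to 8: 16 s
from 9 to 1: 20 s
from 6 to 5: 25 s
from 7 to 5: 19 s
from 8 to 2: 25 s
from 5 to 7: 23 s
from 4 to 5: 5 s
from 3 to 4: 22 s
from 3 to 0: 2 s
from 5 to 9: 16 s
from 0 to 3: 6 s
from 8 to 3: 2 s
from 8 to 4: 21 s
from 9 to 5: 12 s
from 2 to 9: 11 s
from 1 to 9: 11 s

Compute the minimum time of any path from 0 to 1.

Candidate routes:
0–3–8–4–5–9–1: 6+16+21+5+16+20 = 84
0–3–4–5–9–1: 6+22+5+16+20 = 69
0–3–8–2–9–1: 6+16+25+11+20 = 78
0–3–8–5–9–1: 6+16+21+16+20 = 79
The minimum is 69 s via 0–3–4–5–9–1.

69 s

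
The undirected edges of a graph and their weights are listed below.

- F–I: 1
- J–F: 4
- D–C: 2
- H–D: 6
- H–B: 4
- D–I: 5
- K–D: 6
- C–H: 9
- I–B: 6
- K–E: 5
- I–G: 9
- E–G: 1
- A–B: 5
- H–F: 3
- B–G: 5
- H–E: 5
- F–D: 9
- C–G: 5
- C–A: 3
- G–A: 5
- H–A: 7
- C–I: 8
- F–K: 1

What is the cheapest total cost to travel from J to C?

12

Candidate routes:
J - F - K - D - C: 4+1+6+2 = 13
J - F - I - D - C: 4+1+5+2 = 12
J - F - D - C: 4+9+2 = 15
J - F - I - C: 4+1+8 = 13
The minimum is 12 via J - F - I - D - C.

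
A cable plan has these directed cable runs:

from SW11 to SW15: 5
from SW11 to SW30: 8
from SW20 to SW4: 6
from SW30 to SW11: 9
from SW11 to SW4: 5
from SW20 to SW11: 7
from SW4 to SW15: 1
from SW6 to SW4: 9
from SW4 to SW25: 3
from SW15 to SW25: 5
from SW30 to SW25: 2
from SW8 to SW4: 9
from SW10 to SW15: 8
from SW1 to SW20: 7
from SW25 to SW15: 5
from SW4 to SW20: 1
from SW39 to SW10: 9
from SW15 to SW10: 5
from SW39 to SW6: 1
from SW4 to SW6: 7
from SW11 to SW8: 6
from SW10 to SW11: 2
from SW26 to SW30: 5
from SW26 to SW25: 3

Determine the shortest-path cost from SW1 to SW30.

Settle nodes by increasing distance from SW1:
SW1: 0
SW20: 7  (via SW1)
SW4: 13  (via SW20)
SW15: 14  (via SW4)
SW11: 14  (via SW20)
SW25: 16  (via SW4)
SW10: 19  (via SW15)
SW8: 20  (via SW11)
SW6: 20  (via SW4)
SW30: 22  (via SW11)
Shortest route: SW1 → SW20 → SW11 → SW30 = 22.

22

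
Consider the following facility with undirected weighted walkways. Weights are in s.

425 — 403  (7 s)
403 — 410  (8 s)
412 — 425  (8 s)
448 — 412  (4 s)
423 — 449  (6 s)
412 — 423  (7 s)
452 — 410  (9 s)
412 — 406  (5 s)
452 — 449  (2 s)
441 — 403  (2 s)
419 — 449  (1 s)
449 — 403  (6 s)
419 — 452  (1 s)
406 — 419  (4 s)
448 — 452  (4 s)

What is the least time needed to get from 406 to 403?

Candidate routes:
406 - 412 - 425 - 403: 5+8+7 = 20
406 - 412 - 448 - 452 - 449 - 403: 5+4+4+2+6 = 21
406 - 419 - 449 - 403: 4+1+6 = 11
406 - 419 - 452 - 449 - 403: 4+1+2+6 = 13
The minimum is 11 s via 406 - 419 - 449 - 403.

11 s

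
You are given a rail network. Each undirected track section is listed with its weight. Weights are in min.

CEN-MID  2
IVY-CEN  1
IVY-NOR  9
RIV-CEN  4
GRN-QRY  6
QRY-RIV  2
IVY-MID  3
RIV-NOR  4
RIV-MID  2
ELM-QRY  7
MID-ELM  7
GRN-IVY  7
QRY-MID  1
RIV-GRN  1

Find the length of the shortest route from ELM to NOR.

Settle nodes by increasing distance from ELM:
ELM: 0
QRY: 7  (via ELM)
MID: 7  (via ELM)
CEN: 9  (via MID)
RIV: 9  (via QRY)
GRN: 10  (via RIV)
IVY: 10  (via MID)
NOR: 13  (via RIV)
Shortest route: ELM → QRY → RIV → NOR = 13 min.

13 min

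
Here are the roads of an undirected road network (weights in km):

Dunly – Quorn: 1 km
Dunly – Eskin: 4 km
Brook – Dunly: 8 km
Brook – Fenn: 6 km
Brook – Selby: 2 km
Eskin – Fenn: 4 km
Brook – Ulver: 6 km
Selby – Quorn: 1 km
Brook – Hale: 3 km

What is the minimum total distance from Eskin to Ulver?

Compare a few routes:
Eskin–Dunly–Brook–Ulver: 4+8+6 = 18
Eskin–Fenn–Brook–Ulver: 4+6+6 = 16
Eskin–Dunly–Quorn–Selby–Brook–Ulver: 4+1+1+2+6 = 14
The minimum is 14 km via Eskin–Dunly–Quorn–Selby–Brook–Ulver.

14 km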